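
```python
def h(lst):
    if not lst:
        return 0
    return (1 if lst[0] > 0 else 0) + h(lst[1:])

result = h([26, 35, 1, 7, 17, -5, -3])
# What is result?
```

Count of positive elements in [26, 35, 1, 7, 17, -5, -3] = 5

Answer: 5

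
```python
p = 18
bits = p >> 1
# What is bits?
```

Trace:
`p = 18` → p = 18
`bits = p >> 1` → bits = 9
So bits = 9

Answer: 9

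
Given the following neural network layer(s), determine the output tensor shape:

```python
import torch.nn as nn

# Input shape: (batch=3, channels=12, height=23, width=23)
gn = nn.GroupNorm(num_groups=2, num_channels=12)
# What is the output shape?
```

Input: (3, 12, 23, 23) -> Output: (3, 12, 23, 23)

Answer: (3, 12, 23, 23)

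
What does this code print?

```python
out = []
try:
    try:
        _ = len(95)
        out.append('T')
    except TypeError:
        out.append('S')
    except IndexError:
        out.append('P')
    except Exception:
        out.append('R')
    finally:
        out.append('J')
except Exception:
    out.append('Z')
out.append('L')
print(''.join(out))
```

Execution trace: 'S' (inner except TypeError) → 'J' (inner finally) → 'L' (after the try/except). Output: SJL

Answer: SJL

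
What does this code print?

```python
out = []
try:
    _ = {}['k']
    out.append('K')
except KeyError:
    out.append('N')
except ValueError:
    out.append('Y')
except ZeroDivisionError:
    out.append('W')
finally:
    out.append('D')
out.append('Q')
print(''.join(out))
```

Execution trace: 'N' (except KeyError) → 'D' (finally) → 'Q' (after the try/except). Output: NDQ

Answer: NDQ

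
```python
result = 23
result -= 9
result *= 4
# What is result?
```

Trace:
`result = 23` → result = 23
`result -= 9` → result = 14
`result *= 4` → result = 56
So result = 56

Answer: 56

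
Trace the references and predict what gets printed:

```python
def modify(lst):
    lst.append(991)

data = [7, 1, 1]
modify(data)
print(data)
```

Key concept: function modifies passed list.
Step by step:
`data = [7, 1, 1]` → data = [7, 1, 1]
`modify(data)` → data = [7, 1, 1, 991]
`print(data)` → prints [7, 1, 1, 991]

Answer: [7, 1, 1, 991]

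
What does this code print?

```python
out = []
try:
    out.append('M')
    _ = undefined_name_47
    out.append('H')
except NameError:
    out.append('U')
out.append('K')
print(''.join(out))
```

Execution trace: 'M' (try body) → 'U' (except NameError) → 'K' (after the try/except). Output: MUK

Answer: MUK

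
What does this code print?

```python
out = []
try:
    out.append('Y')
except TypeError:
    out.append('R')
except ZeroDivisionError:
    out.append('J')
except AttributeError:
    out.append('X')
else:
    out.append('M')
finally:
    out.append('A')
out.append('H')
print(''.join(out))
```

Execution trace: 'Y' (try body, no exception) → 'M' (else) → 'A' (finally) → 'H' (after the try/except). Output: YMAH

Answer: YMAH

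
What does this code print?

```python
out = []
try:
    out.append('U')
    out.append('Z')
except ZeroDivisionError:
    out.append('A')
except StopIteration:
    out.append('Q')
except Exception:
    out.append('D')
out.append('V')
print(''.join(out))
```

Execution trace: 'U' (try body) → 'Z' (try body, no exception) → 'V' (after the try/except). Output: UZV

Answer: UZV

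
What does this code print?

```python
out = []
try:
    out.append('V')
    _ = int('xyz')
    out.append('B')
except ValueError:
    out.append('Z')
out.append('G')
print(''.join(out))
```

Execution trace: 'V' (try body) → 'Z' (except ValueError) → 'G' (after the try/except). Output: VZG

Answer: VZG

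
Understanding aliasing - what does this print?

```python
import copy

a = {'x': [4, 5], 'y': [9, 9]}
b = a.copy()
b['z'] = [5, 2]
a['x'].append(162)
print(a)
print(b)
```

Key concept: shallow copy of dict with mutable values.
Step by step:
`a = {'x': [4, 5], 'y': [9, 9]}` → a = {'x': [4, 5], 'y': [9, 9]}
`b = a.copy()` → b = {'x': [4, 5], 'y': [9, 9]}
`b['z'] = [5, 2]` → b = {'x': [4, 5], 'y': [9, 9], 'z': [5, 2]}
`a['x'].append(162)` → a = {'x': [4, 5, 162], 'y': [9, 9]}; b = {'x': [4, 5, 162], 'y': [9, 9], 'z': [5, 2]}
`print(a)` → prints {'x': [4, 5, 162], 'y': [9, 9]}
`print(b)` → prints {'x': [4, 5, 162], 'y': [9, 9], 'z': [5, 2]}

Answer:
{'x': [4, 5, 162], 'y': [9, 9]}
{'x': [4, 5, 162], 'y': [9, 9], 'z': [5, 2]}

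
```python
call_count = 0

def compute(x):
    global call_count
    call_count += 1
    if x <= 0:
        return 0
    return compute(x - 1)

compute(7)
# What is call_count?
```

Linear recursion stepping by 1: 8 calls from x=7 down to ≤0.

Answer: 8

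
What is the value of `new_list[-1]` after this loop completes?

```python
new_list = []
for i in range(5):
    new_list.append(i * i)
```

Last element of squares 0 to 4
`new_list` takes the values: [] → [0] → [0, 1] → [0, 1, 4] → [0, 1, 4, 9] → [0, 1, 4, 9, 16]
So `new_list[-1]` = 16

Answer: 16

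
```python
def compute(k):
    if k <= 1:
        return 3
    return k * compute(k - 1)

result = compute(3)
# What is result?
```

compute(3) = 3 * 2 * 3 = 18

Answer: 18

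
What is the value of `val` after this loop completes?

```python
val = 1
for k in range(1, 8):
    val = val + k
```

Start at 1, add 1 through 7
`val` takes the values: 1 → 2 → 4 → 7 → 11 → 16 → 22 → 29

Answer: 29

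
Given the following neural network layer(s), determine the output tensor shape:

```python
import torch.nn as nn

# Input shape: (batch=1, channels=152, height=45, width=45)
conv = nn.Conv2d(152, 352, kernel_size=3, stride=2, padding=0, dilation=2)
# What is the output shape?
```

Input: (1, 152, 45, 45) -> Output: (1, 352, 21, 21)

Answer: (1, 352, 21, 21)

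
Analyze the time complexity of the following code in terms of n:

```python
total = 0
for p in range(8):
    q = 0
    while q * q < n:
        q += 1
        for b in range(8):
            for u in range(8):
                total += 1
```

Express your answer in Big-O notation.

Each loop level contributes: 1 × √n × 1 × 1. Multiplying the contributions gives O(√n).

Answer: O(√n)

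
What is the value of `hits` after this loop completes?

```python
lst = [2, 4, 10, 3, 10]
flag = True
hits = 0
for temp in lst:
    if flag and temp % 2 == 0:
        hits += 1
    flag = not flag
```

Count even values at even positions
`hits` takes the values: 0 → 1 → 2 → 3

Answer: 3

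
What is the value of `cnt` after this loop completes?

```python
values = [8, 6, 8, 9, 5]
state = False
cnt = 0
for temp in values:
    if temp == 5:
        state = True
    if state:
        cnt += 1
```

Count elements after first 5 in [8, 6, 8, 9, 5]
`cnt` takes the values: 0 → 1

Answer: 1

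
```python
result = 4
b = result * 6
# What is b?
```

Trace:
`result = 4` → result = 4
`b = result * 6` → b = 24
So b = 24

Answer: 24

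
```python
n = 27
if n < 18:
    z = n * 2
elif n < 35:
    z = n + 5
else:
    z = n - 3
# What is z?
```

Trace:
`n = 27` → n = 27
`if n < 18: ...` → n < 18 is False, n < 35 is True → z = 32
So z = 32

Answer: 32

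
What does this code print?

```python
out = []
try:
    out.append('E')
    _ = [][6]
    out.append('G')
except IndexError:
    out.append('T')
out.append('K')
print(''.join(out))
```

Execution trace: 'E' (try body) → 'T' (except IndexError) → 'K' (after the try/except). Output: ETK

Answer: ETK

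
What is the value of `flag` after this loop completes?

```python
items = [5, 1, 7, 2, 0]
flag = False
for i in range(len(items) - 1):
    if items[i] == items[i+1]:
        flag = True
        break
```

Check consecutive duplicates in [5, 1, 7, 2, 0]
`flag` takes the values: False

Answer: False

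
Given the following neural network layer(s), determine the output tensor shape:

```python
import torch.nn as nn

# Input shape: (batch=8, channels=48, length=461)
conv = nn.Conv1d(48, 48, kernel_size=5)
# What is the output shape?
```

Input: (8, 48, 461) -> Output: (8, 48, 457)

Answer: (8, 48, 457)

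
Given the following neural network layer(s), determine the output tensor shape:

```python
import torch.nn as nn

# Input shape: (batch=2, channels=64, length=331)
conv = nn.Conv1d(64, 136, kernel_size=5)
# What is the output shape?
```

Input: (2, 64, 331) -> Output: (2, 136, 327)

Answer: (2, 136, 327)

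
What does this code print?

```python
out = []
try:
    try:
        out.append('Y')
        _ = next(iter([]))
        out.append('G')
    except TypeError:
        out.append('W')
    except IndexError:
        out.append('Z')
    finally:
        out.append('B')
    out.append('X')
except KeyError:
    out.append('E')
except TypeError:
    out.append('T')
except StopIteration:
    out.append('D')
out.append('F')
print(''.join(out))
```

Execution trace: 'Y' (inner try body) → 'B' (inner finally) → 'D' (except StopIteration) → 'F' (after the try/except). Output: YBDF

Answer: YBDF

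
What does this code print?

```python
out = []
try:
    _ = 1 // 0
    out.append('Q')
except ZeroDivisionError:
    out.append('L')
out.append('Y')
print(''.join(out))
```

Execution trace: 'L' (except ZeroDivisionError) → 'Y' (after the try/except). Output: LY

Answer: LY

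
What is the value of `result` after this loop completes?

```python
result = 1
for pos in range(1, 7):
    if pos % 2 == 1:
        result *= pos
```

Product of odd numbers 1 to 6
`result` takes the values: 1 → 3 → 15

Answer: 15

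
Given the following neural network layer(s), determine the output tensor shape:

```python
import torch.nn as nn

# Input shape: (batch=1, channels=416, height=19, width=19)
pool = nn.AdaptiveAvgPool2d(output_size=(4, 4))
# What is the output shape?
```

Input: (1, 416, 19, 19) -> Output: (1, 416, 4, 4)

Answer: (1, 416, 4, 4)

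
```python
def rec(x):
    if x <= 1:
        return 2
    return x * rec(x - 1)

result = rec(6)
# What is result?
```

rec(6) = 6 * 5 * 4 * 3 * 2 * 2 = 1440

Answer: 1440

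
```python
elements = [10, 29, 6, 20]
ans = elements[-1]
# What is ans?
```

Trace:
`elements = [10, 29, 6, 20]` → elements = [10, 29, 6, 20]
`ans = elements[-1]` → ans = 20
So ans = 20

Answer: 20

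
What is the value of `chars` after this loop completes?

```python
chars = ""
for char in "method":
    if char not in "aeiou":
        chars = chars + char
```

Remove vowels from 'method'
`chars` takes the values: "" → "m" → "mt" → "mth" → "mthd"

Answer: "mthd"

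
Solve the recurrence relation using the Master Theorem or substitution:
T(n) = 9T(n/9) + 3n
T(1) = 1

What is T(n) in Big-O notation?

By Master Theorem: a=9, b=9, f(n)=3n. Since log_9(9) = 1 and f(n) = Θ(n^1), Case 2 applies. T(n) = O(n log n).

Answer: O(n log n)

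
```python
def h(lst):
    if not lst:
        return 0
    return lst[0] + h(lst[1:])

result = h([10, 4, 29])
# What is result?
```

10 + 4 + 29 + 0 = 43

Answer: 43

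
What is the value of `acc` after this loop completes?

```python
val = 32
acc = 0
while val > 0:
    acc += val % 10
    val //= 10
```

Sum digits of 32
`acc` takes the values: 0 → 2 → 5

Answer: 5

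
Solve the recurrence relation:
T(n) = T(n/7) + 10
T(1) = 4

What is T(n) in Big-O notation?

Each step divides n by 7 and adds 10. After log_7(n) steps we reach T(1)=4. So T(n) = 10·log_7(n) + 4 = O(log n).

Answer: O(log n)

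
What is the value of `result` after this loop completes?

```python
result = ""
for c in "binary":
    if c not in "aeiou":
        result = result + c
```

Remove vowels from 'binary'
`result` takes the values: "" → "b" → "bn" → "bnr" → "bnry"

Answer: "bnry"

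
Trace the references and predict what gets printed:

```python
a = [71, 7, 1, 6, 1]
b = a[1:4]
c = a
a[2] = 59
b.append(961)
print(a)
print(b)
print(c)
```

Key concept: slice vs alias.
Step by step:
`a = [71, 7, 1, 6, 1]` → a = [71, 7, 1, 6, 1]
`b = a[1:4]` → b = [7, 1, 6]
`c = a` → c = [71, 7, 1, 6, 1] (same object as a)
`a[2] = 59` → a = [71, 7, 59, 6, 1] (same object as c); c = [71, 7, 59, 6, 1] (same object as a)
`b.append(961)` → b = [7, 1, 6, 961]
`print(a)` → prints [71, 7, 59, 6, 1]
`print(b)` → prints [7, 1, 6, 961]
`print(c)` → prints [71, 7, 59, 6, 1]

Answer:
[71, 7, 59, 6, 1]
[7, 1, 6, 961]
[71, 7, 59, 6, 1]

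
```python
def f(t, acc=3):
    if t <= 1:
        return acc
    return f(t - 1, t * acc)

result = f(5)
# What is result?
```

Accumulator trace (n, acc): (5, 3) -> (4, 15) -> (3, 60) -> (2, 180) -> (1, 360) -> return 360

Answer: 360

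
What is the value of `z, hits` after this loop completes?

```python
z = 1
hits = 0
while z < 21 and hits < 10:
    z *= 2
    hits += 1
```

Double until >= 21 or 10 iterations
`z, hits` takes the values: (1, 0) → (2, 0) → (2, 1) → (4, 1) → (4, 2) → (8, 2) → (8, 3) → (16, 3) → (16, 4) → (32, 4) → (32, 5)

Answer: 32, 5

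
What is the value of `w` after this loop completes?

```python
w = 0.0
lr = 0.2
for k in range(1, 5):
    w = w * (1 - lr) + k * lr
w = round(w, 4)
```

Moving average with lr=0.2
`w` takes the values: 0.0 → 0.2 → 0.56 → 1.048 → 1.6384

Answer: 1.6384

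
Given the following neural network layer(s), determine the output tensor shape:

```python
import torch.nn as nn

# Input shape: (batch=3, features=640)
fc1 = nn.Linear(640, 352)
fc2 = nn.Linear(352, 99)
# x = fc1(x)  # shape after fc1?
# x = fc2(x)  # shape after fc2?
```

Input: (3, 640) -> after fc1: (3, 352) -> Output: (3, 99)

Answer: (3, 99)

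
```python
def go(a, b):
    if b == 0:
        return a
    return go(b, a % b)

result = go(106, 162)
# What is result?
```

go(106, 162) -> go(162, 106) -> go(106, 56) -> go(56, 50) -> go(50, 6) -> go(6, 2) -> go(2, 0) -> 2

Answer: 2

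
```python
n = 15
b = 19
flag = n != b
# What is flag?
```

Trace:
`n = 15` → n = 15
`b = 19` → b = 19
`flag = n != b` → flag = True
So flag = True

Answer: True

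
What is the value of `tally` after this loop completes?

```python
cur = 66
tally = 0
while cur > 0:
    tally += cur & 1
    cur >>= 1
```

Count set bits in 66 (binary: 0b1000010)
`tally` takes the values: 0 → 1 → 2

Answer: 2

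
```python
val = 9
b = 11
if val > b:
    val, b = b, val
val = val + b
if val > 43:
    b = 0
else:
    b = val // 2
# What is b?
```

Trace:
`val = 9` → val = 9
`b = 11` → b = 11
`if val > b: ...` → val > b is False → no variable changes
`val = val + b` → val = 20
`if val > 43: ...` → val > 43 is False, take else branch → b = 10
So b = 10

Answer: 10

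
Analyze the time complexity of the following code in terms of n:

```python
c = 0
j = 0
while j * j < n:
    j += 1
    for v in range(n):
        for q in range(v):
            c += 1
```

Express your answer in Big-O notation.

Each loop level contributes: √n × n × n. Multiplying the contributions gives O(n^2√n).

Answer: O(n^2√n)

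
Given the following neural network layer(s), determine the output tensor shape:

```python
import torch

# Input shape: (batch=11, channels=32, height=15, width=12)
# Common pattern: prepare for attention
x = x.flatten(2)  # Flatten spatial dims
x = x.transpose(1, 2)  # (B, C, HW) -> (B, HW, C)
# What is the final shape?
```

Input: (11, 32, 15, 12) -> after flatten(2): (11, 32, 180) -> Output: (11, 180, 32)

Answer: (11, 180, 32)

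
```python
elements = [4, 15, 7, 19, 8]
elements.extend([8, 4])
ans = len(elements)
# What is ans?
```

Trace:
`elements = [4, 15, 7, 19, 8]` → elements = [4, 15, 7, 19, 8]
`elements.extend([8, 4])` → elements = [4, 15, 7, 19, 8, 8, 4]
`ans = len(elements)` → ans = 7
So ans = 7

Answer: 7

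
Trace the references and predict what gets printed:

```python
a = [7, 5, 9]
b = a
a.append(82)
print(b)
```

Key concept: basic list aliasing.
Step by step:
`a = [7, 5, 9]` → a = [7, 5, 9]
`b = a` → b = [7, 5, 9] (same object as a)
`a.append(82)` → a = [7, 5, 9, 82] (same object as b); b = [7, 5, 9, 82] (same object as a)
`print(b)` → prints [7, 5, 9, 82]

Answer: [7, 5, 9, 82]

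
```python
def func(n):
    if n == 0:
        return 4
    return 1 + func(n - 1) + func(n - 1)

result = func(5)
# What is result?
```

func(n) = 1 + 2·func(n-1), func(0)=4. Closed form: (4+1)·2^5 - 1 = 159.

Answer: 159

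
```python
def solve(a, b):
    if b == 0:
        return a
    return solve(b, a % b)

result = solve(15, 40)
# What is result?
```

solve(15, 40) -> solve(40, 15) -> solve(15, 10) -> solve(10, 5) -> solve(5, 0) -> 5

Answer: 5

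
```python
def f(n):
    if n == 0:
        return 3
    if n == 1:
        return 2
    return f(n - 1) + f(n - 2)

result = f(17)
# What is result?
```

Build up from base cases: f(0)=3, f(1)=2, f(2)=5, f(3)=7, f(4)=12, f(5)=19, f(6)=31, ..., f(17)=6155

Answer: 6155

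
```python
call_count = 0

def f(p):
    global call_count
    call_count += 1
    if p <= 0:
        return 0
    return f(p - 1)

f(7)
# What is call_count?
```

Linear recursion stepping by 1: 8 calls from p=7 down to ≤0.

Answer: 8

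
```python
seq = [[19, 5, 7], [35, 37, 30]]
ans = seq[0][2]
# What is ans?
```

Trace:
`seq = [[19, 5, 7], [35, 37, 30]]` → seq = [[19, 5, 7], [35, 37, 30]]
`ans = seq[0][2]` → ans = 7
So ans = 7

Answer: 7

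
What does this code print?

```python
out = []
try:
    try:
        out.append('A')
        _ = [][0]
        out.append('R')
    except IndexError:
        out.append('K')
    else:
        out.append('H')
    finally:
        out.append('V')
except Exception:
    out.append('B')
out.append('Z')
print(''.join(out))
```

Execution trace: 'A' (inner try body) → 'K' (inner except IndexError) → 'V' (inner finally) → 'Z' (after the try/except). Output: AKVZ

Answer: AKVZ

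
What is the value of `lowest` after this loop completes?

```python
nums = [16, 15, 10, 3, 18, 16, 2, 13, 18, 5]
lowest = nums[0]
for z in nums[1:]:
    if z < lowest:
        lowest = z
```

Minimum of [16, 15, 10, 3, 18, 16, 2, 13, 18, 5]
`lowest` takes the values: 16 → 15 → 10 → 3 → 2

Answer: 2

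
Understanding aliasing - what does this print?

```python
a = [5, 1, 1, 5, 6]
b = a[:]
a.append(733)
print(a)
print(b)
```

Key concept: slice [:] creates copy.
Step by step:
`a = [5, 1, 1, 5, 6]` → a = [5, 1, 1, 5, 6]
`b = a[:]` → b = [5, 1, 1, 5, 6]
`a.append(733)` → a = [5, 1, 1, 5, 6, 733]
`print(a)` → prints [5, 1, 1, 5, 6, 733]
`print(b)` → prints [5, 1, 1, 5, 6]

Answer:
[5, 1, 1, 5, 6, 733]
[5, 1, 1, 5, 6]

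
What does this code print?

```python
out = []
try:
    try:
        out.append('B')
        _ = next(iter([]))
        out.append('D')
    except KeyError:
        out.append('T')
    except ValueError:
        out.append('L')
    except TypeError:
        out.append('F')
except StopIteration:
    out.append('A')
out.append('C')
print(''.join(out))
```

Execution trace: 'B' (try body) → 'A' (outer except StopIteration) → 'C' (after the try/except). Output: BAC

Answer: BAC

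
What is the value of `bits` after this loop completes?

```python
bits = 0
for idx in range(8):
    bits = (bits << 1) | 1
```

Build 8 consecutive 1-bits: 0b11111111
`bits` takes the values: 0 → 1 → 3 → 7 → 15 → 31 → 63 → 127 → 255

Answer: 255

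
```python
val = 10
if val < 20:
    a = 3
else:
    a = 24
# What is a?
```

Trace:
`val = 10` → val = 10
`if val < 20: ...` → val < 20 is True → a = 3
So a = 3

Answer: 3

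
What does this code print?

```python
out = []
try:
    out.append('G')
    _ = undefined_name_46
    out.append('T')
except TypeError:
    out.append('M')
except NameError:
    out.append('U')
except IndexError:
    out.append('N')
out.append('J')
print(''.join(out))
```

Execution trace: 'G' (try body) → 'U' (except NameError) → 'J' (after the try/except). Output: GUJ

Answer: GUJ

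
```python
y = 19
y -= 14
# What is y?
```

Trace:
`y = 19` → y = 19
`y -= 14` → y = 5
So y = 5

Answer: 5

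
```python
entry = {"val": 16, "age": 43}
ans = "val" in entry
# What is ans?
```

Trace:
`entry = {"val": 16, "age": 43}` → entry = {'val': 16, 'age': 43}
`ans = "val" in entry` → ans = True
So ans = True

Answer: True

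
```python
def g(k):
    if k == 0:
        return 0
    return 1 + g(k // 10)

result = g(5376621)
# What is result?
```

Count of digits of 5376621: 7

Answer: 7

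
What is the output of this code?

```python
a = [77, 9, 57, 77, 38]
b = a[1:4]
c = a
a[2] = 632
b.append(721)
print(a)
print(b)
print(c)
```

Key concept: slice vs alias.
Step by step:
`a = [77, 9, 57, 77, 38]` → a = [77, 9, 57, 77, 38]
`b = a[1:4]` → b = [9, 57, 77]
`c = a` → c = [77, 9, 57, 77, 38] (same object as a)
`a[2] = 632` → a = [77, 9, 632, 77, 38] (same object as c); c = [77, 9, 632, 77, 38] (same object as a)
`b.append(721)` → b = [9, 57, 77, 721]
`print(a)` → prints [77, 9, 632, 77, 38]
`print(b)` → prints [9, 57, 77, 721]
`print(c)` → prints [77, 9, 632, 77, 38]

Answer:
[77, 9, 632, 77, 38]
[9, 57, 77, 721]
[77, 9, 632, 77, 38]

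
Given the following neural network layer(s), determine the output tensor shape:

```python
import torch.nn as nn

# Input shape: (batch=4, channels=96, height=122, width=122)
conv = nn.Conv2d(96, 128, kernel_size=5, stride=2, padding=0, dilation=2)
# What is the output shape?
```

Input: (4, 96, 122, 122) -> Output: (4, 128, 57, 57)

Answer: (4, 128, 57, 57)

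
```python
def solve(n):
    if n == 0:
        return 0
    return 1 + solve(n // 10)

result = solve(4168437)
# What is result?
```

Count of digits of 4168437: 7

Answer: 7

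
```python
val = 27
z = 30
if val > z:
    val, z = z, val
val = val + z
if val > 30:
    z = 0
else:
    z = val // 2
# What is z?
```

Trace:
`val = 27` → val = 27
`z = 30` → z = 30
`if val > z: ...` → val > z is False → no variable changes
`val = val + z` → val = 57
`if val > 30: ...` → val > 30 is True → z = 0
So z = 0

Answer: 0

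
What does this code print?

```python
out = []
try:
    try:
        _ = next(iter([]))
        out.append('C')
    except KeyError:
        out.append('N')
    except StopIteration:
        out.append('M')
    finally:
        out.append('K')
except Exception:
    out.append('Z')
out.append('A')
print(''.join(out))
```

Execution trace: 'M' (inner except StopIteration) → 'K' (inner finally) → 'A' (after the try/except). Output: MKA

Answer: MKA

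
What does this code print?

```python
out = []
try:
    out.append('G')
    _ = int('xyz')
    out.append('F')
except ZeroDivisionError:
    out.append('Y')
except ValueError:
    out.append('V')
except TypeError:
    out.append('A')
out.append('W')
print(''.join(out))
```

Execution trace: 'G' (try body) → 'V' (except ValueError) → 'W' (after the try/except). Output: GVW

Answer: GVW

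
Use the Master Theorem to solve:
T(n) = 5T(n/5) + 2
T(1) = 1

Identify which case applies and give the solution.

a=5, b=5, f(n)=2. log_5(5) = 1. Since c=0 < 1, Case 1 applies: T(n) = Θ(n^log_b(a)) = O(n).

Answer: O(n) - Case 1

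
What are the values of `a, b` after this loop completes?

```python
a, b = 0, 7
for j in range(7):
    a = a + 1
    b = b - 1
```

a goes 0→7, b goes 7→0
`a, b` takes the values: (0, 7) → (1, 7) → (1, 6) → (2, 6) → (2, 5) → (3, 5) → (3, 4) → (4, 4) → (4, 3) → (5, 3) → (5, 2) → (6, 2) → (6, 1) → (7, 1) → (7, 0)

Answer: 7, 0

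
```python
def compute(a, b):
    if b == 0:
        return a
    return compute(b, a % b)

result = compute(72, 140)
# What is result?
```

compute(72, 140) -> compute(140, 72) -> compute(72, 68) -> compute(68, 4) -> compute(4, 0) -> 4

Answer: 4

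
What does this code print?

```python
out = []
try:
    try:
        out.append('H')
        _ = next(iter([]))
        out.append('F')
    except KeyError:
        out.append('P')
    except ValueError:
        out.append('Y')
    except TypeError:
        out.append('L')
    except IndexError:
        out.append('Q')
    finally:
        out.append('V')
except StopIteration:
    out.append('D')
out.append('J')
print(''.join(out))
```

Execution trace: 'H' (try body) → 'V' (finally) → 'D' (outer except StopIteration) → 'J' (after the try/except). Output: HVDJ

Answer: HVDJ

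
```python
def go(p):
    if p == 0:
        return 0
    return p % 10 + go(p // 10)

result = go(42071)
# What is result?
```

Sum of digits of 42071: 1 + 7 + 0 + 2 + 4 = 14

Answer: 14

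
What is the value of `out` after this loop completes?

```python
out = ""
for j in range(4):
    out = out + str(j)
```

Concatenate digits 0 to 3
`out` takes the values: "" → "0" → "01" → "012" → "0123"

Answer: "0123"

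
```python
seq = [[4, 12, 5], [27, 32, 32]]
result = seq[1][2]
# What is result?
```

Trace:
`seq = [[4, 12, 5], [27, 32, 32]]` → seq = [[4, 12, 5], [27, 32, 32]]
`result = seq[1][2]` → result = 32
So result = 32

Answer: 32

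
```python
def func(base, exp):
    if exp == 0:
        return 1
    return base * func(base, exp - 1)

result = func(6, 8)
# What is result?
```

func(6, 8) = 6 * 6 * 6 * 6 * 6 * 6 * 6 * 6 = 1679616

Answer: 1679616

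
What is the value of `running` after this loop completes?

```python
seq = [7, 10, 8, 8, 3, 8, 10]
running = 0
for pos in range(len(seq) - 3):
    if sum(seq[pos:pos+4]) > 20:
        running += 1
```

Count windows with sum > 20
`running` takes the values: 0 → 1 → 2 → 3 → 4

Answer: 4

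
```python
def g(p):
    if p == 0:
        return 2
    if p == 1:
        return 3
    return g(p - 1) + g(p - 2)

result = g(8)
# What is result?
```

Build up from base cases: g(0)=2, g(1)=3, g(2)=5, g(3)=8, g(4)=13, g(5)=21, g(6)=34, ..., g(8)=89

Answer: 89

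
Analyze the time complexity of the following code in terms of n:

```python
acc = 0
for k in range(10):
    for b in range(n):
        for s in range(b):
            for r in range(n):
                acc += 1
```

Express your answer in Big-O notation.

Each loop level contributes: 1 × n × n × n. Multiplying the contributions gives O(n^3).

Answer: O(n^3)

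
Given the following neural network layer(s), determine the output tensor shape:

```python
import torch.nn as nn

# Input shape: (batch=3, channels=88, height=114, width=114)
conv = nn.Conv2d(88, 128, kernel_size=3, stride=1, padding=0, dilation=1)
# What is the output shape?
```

Input: (3, 88, 114, 114) -> Output: (3, 128, 112, 112)

Answer: (3, 128, 112, 112)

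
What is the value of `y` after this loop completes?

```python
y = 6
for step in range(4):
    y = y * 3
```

Multiply by 3, 4 times: 6 * 3^4 = 486
`y` takes the values: 6 → 18 → 54 → 162 → 486

Answer: 486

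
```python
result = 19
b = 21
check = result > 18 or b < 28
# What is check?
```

Trace:
`result = 19` → result = 19
`b = 21` → b = 21
`check = result > 18 or b < 28` → check = True
So check = True

Answer: True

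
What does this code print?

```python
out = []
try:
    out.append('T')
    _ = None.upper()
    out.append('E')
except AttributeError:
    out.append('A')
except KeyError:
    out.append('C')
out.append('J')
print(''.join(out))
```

Execution trace: 'T' (try body) → 'A' (except AttributeError) → 'J' (after the try/except). Output: TAJ

Answer: TAJ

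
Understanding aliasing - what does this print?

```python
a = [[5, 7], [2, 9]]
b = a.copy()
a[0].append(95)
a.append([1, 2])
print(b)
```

Key concept: shallow copy with nested lists.
Step by step:
`a = [[5, 7], [2, 9]]` → a = [[5, 7], [2, 9]]
`b = a.copy()` → b = [[5, 7], [2, 9]]
`a[0].append(95)` → a = [[5, 7, 95], [2, 9]]; b = [[5, 7, 95], [2, 9]]
`a.append([1, 2])` → a = [[5, 7, 95], [2, 9], [1, 2]]
`print(b)` → prints [[5, 7, 95], [2, 9]]

Answer: [[5, 7, 95], [2, 9]]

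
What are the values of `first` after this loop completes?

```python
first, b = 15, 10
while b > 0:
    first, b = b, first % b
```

GCD of 15 and 10
`first` takes the values: 15 → 10 → 5

Answer: 5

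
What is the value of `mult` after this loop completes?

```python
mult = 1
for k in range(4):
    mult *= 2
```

2^4 = 16
`mult` takes the values: 1 → 2 → 4 → 8 → 16

Answer: 16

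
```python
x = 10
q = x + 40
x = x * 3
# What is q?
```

Trace:
`x = 10` → x = 10
`q = x + 40` → q = 50
`x = x * 3` → x = 30
So q = 50

Answer: 50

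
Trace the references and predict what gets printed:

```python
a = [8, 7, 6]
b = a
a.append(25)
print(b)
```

Key concept: basic list aliasing.
Step by step:
`a = [8, 7, 6]` → a = [8, 7, 6]
`b = a` → b = [8, 7, 6] (same object as a)
`a.append(25)` → a = [8, 7, 6, 25] (same object as b); b = [8, 7, 6, 25] (same object as a)
`print(b)` → prints [8, 7, 6, 25]

Answer: [8, 7, 6, 25]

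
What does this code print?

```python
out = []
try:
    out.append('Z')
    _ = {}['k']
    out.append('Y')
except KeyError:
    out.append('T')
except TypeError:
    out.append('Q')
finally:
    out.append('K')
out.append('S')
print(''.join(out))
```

Execution trace: 'Z' (try body) → 'T' (except KeyError) → 'K' (finally) → 'S' (after the try/except). Output: ZTKS

Answer: ZTKS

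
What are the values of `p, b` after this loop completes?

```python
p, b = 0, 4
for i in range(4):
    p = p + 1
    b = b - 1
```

p goes 0→4, b goes 4→0
`p, b` takes the values: (0, 4) → (1, 4) → (1, 3) → (2, 3) → (2, 2) → (3, 2) → (3, 1) → (4, 1) → (4, 0)

Answer: 4, 0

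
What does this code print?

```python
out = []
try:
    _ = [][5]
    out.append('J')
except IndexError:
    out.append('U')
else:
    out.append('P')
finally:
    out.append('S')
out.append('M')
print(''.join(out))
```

Execution trace: 'U' (except IndexError) → 'S' (finally) → 'M' (after the try/except). Output: USM

Answer: USM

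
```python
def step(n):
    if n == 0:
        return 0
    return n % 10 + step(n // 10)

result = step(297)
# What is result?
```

Sum of digits of 297: 7 + 9 + 2 = 18

Answer: 18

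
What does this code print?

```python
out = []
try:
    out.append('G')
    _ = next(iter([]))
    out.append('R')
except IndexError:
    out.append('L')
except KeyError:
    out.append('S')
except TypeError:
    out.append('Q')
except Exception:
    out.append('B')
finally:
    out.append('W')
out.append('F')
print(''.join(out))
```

Execution trace: 'G' (try body) → 'B' (except Exception) → 'W' (finally) → 'F' (after the try/except). Output: GBWF

Answer: GBWF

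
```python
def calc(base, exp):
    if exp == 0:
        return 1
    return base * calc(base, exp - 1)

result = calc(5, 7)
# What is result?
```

calc(5, 7) = 5 * 5 * 5 * 5 * 5 * 5 * 5 = 78125

Answer: 78125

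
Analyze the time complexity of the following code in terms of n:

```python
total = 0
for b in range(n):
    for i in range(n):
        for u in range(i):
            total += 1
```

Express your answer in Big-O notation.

Each loop level contributes: n × n × n. Multiplying the contributions gives O(n^3).

Answer: O(n^3)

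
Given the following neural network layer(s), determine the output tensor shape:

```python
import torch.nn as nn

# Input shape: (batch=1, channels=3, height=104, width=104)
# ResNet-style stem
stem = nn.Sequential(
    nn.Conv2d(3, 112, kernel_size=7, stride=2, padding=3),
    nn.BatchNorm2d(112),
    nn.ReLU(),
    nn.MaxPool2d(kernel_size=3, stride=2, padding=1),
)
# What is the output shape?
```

Input: (1, 3, 104, 104) -> after Conv2d 7x7 stride=2: (1, 112, 52, 52) -> Output: (1, 112, 26, 26)

Answer: (1, 112, 26, 26)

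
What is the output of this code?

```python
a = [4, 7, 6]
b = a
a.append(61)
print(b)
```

Key concept: basic list aliasing.
Step by step:
`a = [4, 7, 6]` → a = [4, 7, 6]
`b = a` → b = [4, 7, 6] (same object as a)
`a.append(61)` → a = [4, 7, 6, 61] (same object as b); b = [4, 7, 6, 61] (same object as a)
`print(b)` → prints [4, 7, 6, 61]

Answer: [4, 7, 6, 61]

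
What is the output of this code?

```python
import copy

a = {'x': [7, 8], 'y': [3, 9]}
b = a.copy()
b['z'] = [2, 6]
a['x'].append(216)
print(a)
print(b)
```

Key concept: shallow copy of dict with mutable values.
Step by step:
`a = {'x': [7, 8], 'y': [3, 9]}` → a = {'x': [7, 8], 'y': [3, 9]}
`b = a.copy()` → b = {'x': [7, 8], 'y': [3, 9]}
`b['z'] = [2, 6]` → b = {'x': [7, 8], 'y': [3, 9], 'z': [2, 6]}
`a['x'].append(216)` → a = {'x': [7, 8, 216], 'y': [3, 9]}; b = {'x': [7, 8, 216], 'y': [3, 9], 'z': [2, 6]}
`print(a)` → prints {'x': [7, 8, 216], 'y': [3, 9]}
`print(b)` → prints {'x': [7, 8, 216], 'y': [3, 9], 'z': [2, 6]}

Answer:
{'x': [7, 8, 216], 'y': [3, 9]}
{'x': [7, 8, 216], 'y': [3, 9], 'z': [2, 6]}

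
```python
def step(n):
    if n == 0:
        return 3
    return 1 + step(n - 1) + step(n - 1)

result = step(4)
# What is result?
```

step(n) = 1 + 2·step(n-1), step(0)=3. Closed form: (3+1)·2^4 - 1 = 63.

Answer: 63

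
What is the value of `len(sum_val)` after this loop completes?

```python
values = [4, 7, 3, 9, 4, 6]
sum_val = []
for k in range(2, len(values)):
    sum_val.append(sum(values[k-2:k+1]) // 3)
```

Number of 3-element averages
`sum_val` takes the values: [] → [4] → [4, 6] → [4, 6, 5] → [4, 6, 5, 6]
So `len(sum_val)` = 4

Answer: 4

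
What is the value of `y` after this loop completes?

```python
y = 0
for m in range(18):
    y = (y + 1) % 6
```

Increment mod 6, 18 times = 0
`y` takes the values: 0 → 1 → 2 → 3 → 4 → 5 → 0 → 1 → 2 → 3 → 4 → 5 → 0 → 1 → 2 → 3 → 4 → 5 → 0

Answer: 0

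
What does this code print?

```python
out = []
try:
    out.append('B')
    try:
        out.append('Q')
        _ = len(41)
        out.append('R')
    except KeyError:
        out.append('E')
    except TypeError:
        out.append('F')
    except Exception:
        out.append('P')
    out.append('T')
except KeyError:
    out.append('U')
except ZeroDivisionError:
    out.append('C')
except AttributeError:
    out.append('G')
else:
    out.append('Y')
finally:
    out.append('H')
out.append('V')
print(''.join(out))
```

Execution trace: 'B' (try body) → 'Q' (inner try body) → 'F' (inner except TypeError) → 'T' (try body, no exception) → 'Y' (else) → 'H' (finally) → 'V' (after the try/except). Output: BQFTYHV

Answer: BQFTYHV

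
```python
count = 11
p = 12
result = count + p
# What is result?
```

Trace:
`count = 11` → count = 11
`p = 12` → p = 12
`result = count + p` → result = 23
So result = 23

Answer: 23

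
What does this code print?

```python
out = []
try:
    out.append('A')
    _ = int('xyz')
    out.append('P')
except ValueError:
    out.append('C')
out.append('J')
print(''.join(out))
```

Execution trace: 'A' (try body) → 'C' (except ValueError) → 'J' (after the try/except). Output: ACJ

Answer: ACJ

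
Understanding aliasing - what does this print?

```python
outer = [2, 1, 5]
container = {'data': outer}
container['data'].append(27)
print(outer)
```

Key concept: dict holds reference to list.
Step by step:
`outer = [2, 1, 5]` → outer = [2, 1, 5]
`container = {'data': outer}` → container = {'data': [2, 1, 5]}
`container['data'].append(27)` → outer = [2, 1, 5, 27]; container = {'data': [2, 1, 5, 27]}
`print(outer)` → prints [2, 1, 5, 27]

Answer: [2, 1, 5, 27]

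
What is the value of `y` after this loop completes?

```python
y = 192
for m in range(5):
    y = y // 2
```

Halve 5 times: 192 // 2^5 = 6
`y` takes the values: 192 → 96 → 48 → 24 → 12 → 6

Answer: 6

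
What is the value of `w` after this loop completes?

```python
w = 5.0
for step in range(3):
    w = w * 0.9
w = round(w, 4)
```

Exponential decay: 5.0 * 0.9^3
`w` takes the values: 5.0 → 4.5 → 4.05 → 3.645

Answer: 3.645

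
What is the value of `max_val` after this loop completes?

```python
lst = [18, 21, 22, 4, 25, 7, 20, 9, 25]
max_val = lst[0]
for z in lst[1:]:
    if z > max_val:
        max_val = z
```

Maximum of [18, 21, 22, 4, 25, 7, 20, 9, 25]
`max_val` takes the values: 18 → 21 → 22 → 25

Answer: 25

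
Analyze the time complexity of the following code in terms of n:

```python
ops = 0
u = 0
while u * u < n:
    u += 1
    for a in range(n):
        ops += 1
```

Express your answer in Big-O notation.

Each loop level contributes: √n × n. Multiplying the contributions gives O(n√n).

Answer: O(n√n)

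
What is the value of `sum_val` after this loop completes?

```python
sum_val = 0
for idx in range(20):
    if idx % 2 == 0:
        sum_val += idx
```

Sum of even numbers 0 to 19
`sum_val` takes the values: 0 → 2 → 6 → 12 → 20 → 30 → 42 → 56 → 72 → 90

Answer: 90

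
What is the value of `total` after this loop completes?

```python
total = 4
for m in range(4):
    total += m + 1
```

Start at 4, add 1 to 4 = 14
`total` takes the values: 4 → 5 → 7 → 10 → 14

Answer: 14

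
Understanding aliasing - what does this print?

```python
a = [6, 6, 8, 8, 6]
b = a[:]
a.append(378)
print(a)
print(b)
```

Key concept: slice [:] creates copy.
Step by step:
`a = [6, 6, 8, 8, 6]` → a = [6, 6, 8, 8, 6]
`b = a[:]` → b = [6, 6, 8, 8, 6]
`a.append(378)` → a = [6, 6, 8, 8, 6, 378]
`print(a)` → prints [6, 6, 8, 8, 6, 378]
`print(b)` → prints [6, 6, 8, 8, 6]

Answer:
[6, 6, 8, 8, 6, 378]
[6, 6, 8, 8, 6]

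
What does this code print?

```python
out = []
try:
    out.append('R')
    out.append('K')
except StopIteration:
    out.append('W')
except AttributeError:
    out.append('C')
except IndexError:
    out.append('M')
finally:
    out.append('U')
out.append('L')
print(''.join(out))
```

Execution trace: 'R' (try body) → 'K' (try body, no exception) → 'U' (finally) → 'L' (after the try/except). Output: RKUL

Answer: RKUL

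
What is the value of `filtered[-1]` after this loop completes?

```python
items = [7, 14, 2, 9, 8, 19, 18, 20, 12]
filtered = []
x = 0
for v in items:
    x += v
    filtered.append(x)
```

Cumulative sum ends at 109
`filtered` takes the values: [] → [7] → [7, 21] → [7, 21, 23] → [7, 21, 23, 32] → [7, 21, 23, 32, 40] → [7, 21, 23, 32, 40, 59] → [7, 21, 23, 32, 40, 59, 77] → [7, 21, 23, 32, 40, 59, 77, 97] → [7, 21, 23, 32, 40, 59, 77, 97, 109]
So `filtered[-1]` = 109

Answer: 109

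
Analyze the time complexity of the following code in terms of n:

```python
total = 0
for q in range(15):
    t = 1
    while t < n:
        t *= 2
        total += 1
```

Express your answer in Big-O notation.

Each loop level contributes: 1 × log n. Multiplying the contributions gives O(log n).

Answer: O(log n)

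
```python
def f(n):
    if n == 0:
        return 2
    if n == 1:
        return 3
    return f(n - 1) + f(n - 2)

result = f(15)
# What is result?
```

Build up from base cases: f(0)=2, f(1)=3, f(2)=5, f(3)=8, f(4)=13, f(5)=21, f(6)=34, ..., f(15)=2584

Answer: 2584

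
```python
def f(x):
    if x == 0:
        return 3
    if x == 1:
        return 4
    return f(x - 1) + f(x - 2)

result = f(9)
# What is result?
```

Build up from base cases: f(0)=3, f(1)=4, f(2)=7, f(3)=11, f(4)=18, f(5)=29, f(6)=47, ..., f(9)=199

Answer: 199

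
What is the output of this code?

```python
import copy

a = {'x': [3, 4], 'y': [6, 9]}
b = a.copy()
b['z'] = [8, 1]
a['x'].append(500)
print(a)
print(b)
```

Key concept: shallow copy of dict with mutable values.
Step by step:
`a = {'x': [3, 4], 'y': [6, 9]}` → a = {'x': [3, 4], 'y': [6, 9]}
`b = a.copy()` → b = {'x': [3, 4], 'y': [6, 9]}
`b['z'] = [8, 1]` → b = {'x': [3, 4], 'y': [6, 9], 'z': [8, 1]}
`a['x'].append(500)` → a = {'x': [3, 4, 500], 'y': [6, 9]}; b = {'x': [3, 4, 500], 'y': [6, 9], 'z': [8, 1]}
`print(a)` → prints {'x': [3, 4, 500], 'y': [6, 9]}
`print(b)` → prints {'x': [3, 4, 500], 'y': [6, 9], 'z': [8, 1]}

Answer:
{'x': [3, 4, 500], 'y': [6, 9]}
{'x': [3, 4, 500], 'y': [6, 9], 'z': [8, 1]}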